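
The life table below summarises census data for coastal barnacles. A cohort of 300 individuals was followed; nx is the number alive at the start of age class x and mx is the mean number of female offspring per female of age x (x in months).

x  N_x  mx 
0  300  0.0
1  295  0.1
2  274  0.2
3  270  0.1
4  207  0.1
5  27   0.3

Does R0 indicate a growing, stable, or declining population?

declining

lx = nx/n0 = nx/300: 1, 0.98333…, 0.91333…, 0.9, 0.69, 0.09
R0 = Σ lx·mx = 0 + 0.098333… + 0.182667… + 0.09 + 0.069 + 0.027 = 0.467…
R0 < 1, so the population is declining.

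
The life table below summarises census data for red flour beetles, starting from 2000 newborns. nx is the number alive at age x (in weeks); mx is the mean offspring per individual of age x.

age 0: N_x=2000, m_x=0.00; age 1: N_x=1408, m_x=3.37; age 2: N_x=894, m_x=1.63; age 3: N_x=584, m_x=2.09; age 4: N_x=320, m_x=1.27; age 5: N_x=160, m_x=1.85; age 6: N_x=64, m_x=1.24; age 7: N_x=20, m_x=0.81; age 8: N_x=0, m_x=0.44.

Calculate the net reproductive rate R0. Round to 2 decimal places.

4.11

lx = nx/n0 = nx/2000: 1, 0.704, 0.447, 0.292, 0.16, 0.08, 0.032, 0.01, 0
lx·mx by age: 0, 2.37248, 0.72861, 0.61028, 0.2032, 0.148, 0.03968, 0.0081, 0
R0 = Σ lx·mx = 4.11035 → 4.11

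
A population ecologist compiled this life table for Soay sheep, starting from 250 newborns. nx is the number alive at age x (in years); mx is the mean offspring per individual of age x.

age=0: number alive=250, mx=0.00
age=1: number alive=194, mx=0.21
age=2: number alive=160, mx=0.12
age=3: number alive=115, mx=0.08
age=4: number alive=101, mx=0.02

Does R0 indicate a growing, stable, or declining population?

lx = nx/n0 = nx/250: 1, 0.776, 0.64, 0.46, 0.404
R0 = Σ lx·mx = 0 + 0.16296 + 0.0768 + 0.0368 + 0.00808 = 0.28464
R0 < 1, so the population is declining.

declining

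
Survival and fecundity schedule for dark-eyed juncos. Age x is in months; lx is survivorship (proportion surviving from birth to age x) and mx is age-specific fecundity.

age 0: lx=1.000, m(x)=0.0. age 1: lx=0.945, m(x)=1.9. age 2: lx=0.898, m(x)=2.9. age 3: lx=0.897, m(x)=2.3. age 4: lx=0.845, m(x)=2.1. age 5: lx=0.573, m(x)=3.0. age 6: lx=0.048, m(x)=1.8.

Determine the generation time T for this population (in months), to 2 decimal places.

lx·mx: 0, 1.7955, 2.6042, 2.0631, 1.7745, 1.719, 0.0864 → R0 = 10.0427
x·lx·mx: 0, 1.7955, 5.2084, 6.1893, 7.098, 8.595, 0.5184 → Σ = 29.4046
T = 29.4046 / 10.0427 = 2.927958… → 2.93

2.93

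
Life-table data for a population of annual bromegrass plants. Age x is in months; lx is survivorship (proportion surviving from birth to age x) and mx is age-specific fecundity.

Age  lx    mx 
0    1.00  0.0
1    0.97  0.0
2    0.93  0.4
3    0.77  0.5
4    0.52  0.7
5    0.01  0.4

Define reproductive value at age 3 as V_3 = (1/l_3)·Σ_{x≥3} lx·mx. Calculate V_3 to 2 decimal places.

lx·mx for x ≥ 3: 0.385, 0.364, 0.004 → sum = 0.753
V_3 = 0.753 / l_3 = 0.753 / 0.77 = 0.977922… → 0.98

0.98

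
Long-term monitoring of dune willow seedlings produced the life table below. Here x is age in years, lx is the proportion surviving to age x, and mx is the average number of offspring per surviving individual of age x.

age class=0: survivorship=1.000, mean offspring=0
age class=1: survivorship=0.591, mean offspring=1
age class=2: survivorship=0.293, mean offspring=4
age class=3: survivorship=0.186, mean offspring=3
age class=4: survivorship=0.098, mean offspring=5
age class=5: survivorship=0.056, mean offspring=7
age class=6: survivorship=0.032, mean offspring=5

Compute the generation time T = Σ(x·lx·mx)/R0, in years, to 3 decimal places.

lx·mx: 0, 0.591, 1.172, 0.558, 0.49, 0.392, 0.16 → R0 = 3.363
x·lx·mx: 0, 0.591, 2.344, 1.674, 1.96, 1.96, 0.96 → Σ = 9.489
T = 9.489 / 3.363 = 2.821588… → 2.822

2.822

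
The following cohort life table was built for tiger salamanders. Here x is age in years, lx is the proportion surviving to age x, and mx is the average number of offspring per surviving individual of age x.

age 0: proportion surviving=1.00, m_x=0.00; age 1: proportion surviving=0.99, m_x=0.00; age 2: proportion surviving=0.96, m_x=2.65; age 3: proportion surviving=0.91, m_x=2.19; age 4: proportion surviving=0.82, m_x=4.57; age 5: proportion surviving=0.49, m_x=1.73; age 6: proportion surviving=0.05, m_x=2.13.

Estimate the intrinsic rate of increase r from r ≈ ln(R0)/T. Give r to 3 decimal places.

R0 = Σ lx·mx = 0 + 0 + 2.544 + 1.9929 + 3.7474 + 0.8477 + 0.1065 = 9.2385
Σ x·lx·mx = 30.9338; T = 30.9338/9.2385 = 3.34836…
r ≈ ln(R0)/T = ln(9.2385)/3.34836… = 0.66402… → 0.664

0.664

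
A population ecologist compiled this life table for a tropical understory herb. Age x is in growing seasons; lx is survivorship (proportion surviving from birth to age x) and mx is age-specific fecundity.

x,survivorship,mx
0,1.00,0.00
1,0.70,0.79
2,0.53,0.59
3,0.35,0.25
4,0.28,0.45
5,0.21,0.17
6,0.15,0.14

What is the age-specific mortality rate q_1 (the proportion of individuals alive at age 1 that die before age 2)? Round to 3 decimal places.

0.243

q_1 = (l_1 − l_2) / l_1 = (0.7 − 0.53) / 0.7
     = 0.17 / 0.7 = 0.242857… → 0.243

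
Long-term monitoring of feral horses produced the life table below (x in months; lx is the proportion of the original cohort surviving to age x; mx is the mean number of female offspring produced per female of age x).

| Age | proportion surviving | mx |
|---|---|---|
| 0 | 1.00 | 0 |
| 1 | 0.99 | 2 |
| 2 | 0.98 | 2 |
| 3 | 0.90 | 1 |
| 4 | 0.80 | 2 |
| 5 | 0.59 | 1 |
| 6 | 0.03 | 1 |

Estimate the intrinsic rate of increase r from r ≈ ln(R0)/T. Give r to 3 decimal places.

0.761

R0 = Σ lx·mx = 0 + 1.98 + 1.96 + 0.9 + 1.6 + 0.59 + 0.03 = 7.06
Σ x·lx·mx = 18.13; T = 18.13/7.06 = 2.56799…
r ≈ ln(R0)/T = ln(7.06)/2.56799… = 0.76108… → 0.761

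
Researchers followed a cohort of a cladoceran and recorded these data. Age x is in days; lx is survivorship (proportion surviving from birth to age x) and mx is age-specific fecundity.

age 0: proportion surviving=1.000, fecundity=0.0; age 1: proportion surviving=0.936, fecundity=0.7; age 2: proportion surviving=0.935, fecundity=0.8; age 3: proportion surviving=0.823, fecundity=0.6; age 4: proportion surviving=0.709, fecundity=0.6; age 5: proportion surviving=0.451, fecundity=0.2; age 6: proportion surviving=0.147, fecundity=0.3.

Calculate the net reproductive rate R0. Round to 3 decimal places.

2.457

lx·mx by age: 0, 0.6552, 0.748, 0.4938, 0.4254, 0.0902, 0.0441
R0 = Σ lx·mx = 2.4567 → 2.457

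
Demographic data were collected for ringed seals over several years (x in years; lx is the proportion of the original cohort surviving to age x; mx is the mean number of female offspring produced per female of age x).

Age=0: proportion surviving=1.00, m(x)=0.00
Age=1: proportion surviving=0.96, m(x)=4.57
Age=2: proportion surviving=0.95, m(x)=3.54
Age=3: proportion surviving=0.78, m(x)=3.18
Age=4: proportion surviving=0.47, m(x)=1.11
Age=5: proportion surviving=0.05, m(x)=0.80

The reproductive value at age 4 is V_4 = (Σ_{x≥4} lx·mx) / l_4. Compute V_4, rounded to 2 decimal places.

1.20

lx·mx for x ≥ 4: 0.5217, 0.04 → sum = 0.5617
V_4 = 0.5617 / l_4 = 0.5617 / 0.47 = 1.195106… → 1.20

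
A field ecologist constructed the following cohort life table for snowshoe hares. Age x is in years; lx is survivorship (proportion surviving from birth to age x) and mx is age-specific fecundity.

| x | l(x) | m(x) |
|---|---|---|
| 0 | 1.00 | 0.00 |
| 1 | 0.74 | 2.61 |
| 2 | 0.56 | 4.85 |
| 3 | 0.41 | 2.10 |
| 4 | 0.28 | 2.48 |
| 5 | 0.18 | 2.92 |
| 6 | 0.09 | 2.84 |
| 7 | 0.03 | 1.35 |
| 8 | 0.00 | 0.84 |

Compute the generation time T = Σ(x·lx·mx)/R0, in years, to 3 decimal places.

2.444

lx·mx: 0, 1.9314, 2.716, 0.861, 0.6944, 0.5256, 0.2556, 0.0405, 0 → R0 = 7.0245
x·lx·mx: 0, 1.9314, 5.432, 2.583, 2.7776, 2.628, 1.5336, 0.2835, 0 → Σ = 17.1691
T = 17.1691 / 7.0245 = 2.444174… → 2.444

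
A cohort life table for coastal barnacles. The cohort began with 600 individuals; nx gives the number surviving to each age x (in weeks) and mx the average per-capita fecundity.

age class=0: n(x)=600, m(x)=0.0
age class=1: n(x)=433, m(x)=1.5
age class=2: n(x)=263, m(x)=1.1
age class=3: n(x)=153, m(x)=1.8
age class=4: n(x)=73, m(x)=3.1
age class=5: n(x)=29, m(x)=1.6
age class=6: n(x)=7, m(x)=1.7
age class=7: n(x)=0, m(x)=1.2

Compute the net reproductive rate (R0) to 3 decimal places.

lx = nx/n0 = nx/600: 1, 0.72167…, 0.43833…, 0.255, 0.12167…, 0.04833…, 0.01167…, 0
lx·mx by age: 0, 1.0825…, 0.482167…, 0.459, 0.377167…, 0.077333…, 0.019833…, 0
R0 = Σ lx·mx = 2.498… → 2.498

2.498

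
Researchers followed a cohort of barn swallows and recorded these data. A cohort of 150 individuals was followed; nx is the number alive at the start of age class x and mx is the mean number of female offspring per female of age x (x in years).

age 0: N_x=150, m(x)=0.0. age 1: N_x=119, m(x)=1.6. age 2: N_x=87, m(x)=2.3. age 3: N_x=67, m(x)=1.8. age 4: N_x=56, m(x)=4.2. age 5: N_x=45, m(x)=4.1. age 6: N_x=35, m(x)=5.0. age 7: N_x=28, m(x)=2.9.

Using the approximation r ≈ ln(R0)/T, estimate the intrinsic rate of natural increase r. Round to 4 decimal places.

lx = nx/n0 = nx/150: 1, 0.79333…, 0.58, 0.44667…, 0.37333…, 0.3, 0.23333…, 0.18667…
R0 = Σ lx·mx = 0 + 1.26933… + 1.334 + 0.804… + 1.568… + 1.23 + 1.16667… + 0.54133… = 7.913333…
Σ x·lx·mx = 29.560667…; T = 29.560667…/7.913333… = 3.73555…
r ≈ ln(R0)/T = ln(7.913333…)/3.73555… = 0.553747… → 0.5537

0.5537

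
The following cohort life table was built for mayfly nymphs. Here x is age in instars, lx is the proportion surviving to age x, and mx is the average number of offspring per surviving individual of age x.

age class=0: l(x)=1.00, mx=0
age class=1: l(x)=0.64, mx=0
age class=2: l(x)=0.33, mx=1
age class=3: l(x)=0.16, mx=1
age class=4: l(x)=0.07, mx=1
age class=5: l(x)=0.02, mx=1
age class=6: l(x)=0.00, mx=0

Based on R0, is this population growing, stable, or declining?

declining

R0 = Σ lx·mx = 0 + 0 + 0.33 + 0.16 + 0.07 + 0.02 + 0 = 0.58
R0 < 1, so the population is declining.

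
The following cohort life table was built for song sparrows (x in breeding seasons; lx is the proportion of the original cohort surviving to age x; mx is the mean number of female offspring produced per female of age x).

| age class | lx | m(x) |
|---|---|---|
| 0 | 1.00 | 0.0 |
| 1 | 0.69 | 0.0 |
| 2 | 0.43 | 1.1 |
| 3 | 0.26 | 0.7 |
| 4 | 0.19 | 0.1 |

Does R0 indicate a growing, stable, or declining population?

declining

R0 = Σ lx·mx = 0 + 0 + 0.473 + 0.182 + 0.019 = 0.674
R0 < 1, so the population is declining.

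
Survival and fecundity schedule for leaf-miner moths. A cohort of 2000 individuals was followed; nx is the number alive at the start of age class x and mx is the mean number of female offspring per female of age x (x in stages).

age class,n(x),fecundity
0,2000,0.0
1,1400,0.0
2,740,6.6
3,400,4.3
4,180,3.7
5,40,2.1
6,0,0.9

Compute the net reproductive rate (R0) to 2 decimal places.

3.68

lx = nx/n0 = nx/2000: 1, 0.7, 0.37, 0.2, 0.09, 0.02, 0
lx·mx by age: 0, 0, 2.442, 0.86, 0.333, 0.042, 0
R0 = Σ lx·mx = 3.677 → 3.68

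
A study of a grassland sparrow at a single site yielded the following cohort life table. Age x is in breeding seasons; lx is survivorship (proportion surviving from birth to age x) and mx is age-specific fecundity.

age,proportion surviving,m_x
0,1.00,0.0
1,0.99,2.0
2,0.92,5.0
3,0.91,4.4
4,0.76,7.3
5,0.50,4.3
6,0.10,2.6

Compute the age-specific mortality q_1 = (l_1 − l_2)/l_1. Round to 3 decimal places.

q_1 = (l_1 − l_2) / l_1 = (0.99 − 0.92) / 0.99
     = 0.07 / 0.99 = 0.070707… → 0.071

0.071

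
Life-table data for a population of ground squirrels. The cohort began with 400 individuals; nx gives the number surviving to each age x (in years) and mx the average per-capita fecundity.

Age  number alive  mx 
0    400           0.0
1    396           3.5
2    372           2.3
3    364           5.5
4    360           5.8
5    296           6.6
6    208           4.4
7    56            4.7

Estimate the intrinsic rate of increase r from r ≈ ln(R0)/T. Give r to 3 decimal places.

0.866

lx = nx/n0 = nx/400: 1, 0.99, 0.93, 0.91, 0.9, 0.74, 0.52, 0.14
R0 = Σ lx·mx = 0 + 3.465 + 2.139 + 5.005 + 5.22 + 4.884 + 2.288 + 0.658 = 23.659
Σ x·lx·mx = 86.392; T = 86.392/23.659 = 3.65155…
r ≈ ln(R0)/T = ln(23.659)/3.65155… = 0.86641… → 0.866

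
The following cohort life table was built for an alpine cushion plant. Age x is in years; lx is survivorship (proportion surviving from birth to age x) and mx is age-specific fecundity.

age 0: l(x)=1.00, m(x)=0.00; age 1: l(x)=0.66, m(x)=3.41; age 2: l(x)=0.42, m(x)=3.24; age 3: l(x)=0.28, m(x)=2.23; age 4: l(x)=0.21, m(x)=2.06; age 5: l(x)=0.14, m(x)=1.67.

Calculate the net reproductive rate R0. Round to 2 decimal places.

lx·mx by age: 0, 2.2506, 1.3608, 0.6244, 0.4326, 0.2338
R0 = Σ lx·mx = 4.9022 → 4.90

4.90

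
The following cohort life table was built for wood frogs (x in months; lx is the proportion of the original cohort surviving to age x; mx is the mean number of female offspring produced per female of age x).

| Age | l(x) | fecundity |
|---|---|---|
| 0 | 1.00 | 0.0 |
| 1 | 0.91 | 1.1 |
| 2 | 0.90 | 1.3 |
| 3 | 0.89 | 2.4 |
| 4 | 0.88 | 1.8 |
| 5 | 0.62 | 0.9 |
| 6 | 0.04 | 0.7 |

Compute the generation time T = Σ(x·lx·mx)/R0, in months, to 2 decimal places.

2.94

lx·mx: 0, 1.001, 1.17, 2.136, 1.584, 0.558, 0.028 → R0 = 6.477
x·lx·mx: 0, 1.001, 2.34, 6.408, 6.336, 2.79, 0.168 → Σ = 19.043
T = 19.043 / 6.477 = 2.940096… → 2.94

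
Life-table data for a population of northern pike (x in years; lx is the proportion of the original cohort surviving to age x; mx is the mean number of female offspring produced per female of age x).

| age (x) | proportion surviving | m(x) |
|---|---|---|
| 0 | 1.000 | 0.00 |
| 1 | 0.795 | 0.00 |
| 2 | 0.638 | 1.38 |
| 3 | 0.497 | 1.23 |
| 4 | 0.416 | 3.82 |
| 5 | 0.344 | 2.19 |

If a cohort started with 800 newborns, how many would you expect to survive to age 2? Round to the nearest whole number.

Expected survivors = N0 · l_2 = 800 × 0.638 = 510.4 → 510

510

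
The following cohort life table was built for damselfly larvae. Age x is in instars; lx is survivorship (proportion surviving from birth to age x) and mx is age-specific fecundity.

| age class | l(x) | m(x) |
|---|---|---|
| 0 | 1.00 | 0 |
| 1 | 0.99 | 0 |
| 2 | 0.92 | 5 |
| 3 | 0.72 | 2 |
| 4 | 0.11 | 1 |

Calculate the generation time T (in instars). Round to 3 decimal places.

2.270

lx·mx: 0, 0, 4.6, 1.44, 0.11 → R0 = 6.15
x·lx·mx: 0, 0, 9.2, 4.32, 0.44 → Σ = 13.96
T = 13.96 / 6.15 = 2.269919… → 2.270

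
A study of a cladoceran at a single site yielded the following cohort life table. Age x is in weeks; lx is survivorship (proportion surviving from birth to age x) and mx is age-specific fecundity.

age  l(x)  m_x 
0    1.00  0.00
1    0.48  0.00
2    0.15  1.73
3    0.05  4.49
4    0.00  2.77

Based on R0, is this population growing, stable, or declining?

declining

R0 = Σ lx·mx = 0 + 0 + 0.2595 + 0.2245 + 0 = 0.484
R0 < 1, so the population is declining.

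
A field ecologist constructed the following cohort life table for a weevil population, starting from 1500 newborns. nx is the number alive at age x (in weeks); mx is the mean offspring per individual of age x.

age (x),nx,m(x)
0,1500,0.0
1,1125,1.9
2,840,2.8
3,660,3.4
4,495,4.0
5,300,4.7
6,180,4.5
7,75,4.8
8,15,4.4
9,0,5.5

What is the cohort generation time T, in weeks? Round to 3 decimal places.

3.209

lx = nx/n0 = nx/1500: 1, 0.75, 0.56, 0.44, 0.33, 0.2, 0.12, 0.05, 0.01, 0
lx·mx: 0, 1.425, 1.568, 1.496, 1.32, 0.94, 0.54, 0.24, 0.044, 0 → R0 = 7.573
x·lx·mx: 0, 1.425, 3.136, 4.488, 5.28, 4.7, 3.24, 1.68, 0.352, 0 → Σ = 24.301
T = 24.301 / 7.573 = 3.2089… → 3.209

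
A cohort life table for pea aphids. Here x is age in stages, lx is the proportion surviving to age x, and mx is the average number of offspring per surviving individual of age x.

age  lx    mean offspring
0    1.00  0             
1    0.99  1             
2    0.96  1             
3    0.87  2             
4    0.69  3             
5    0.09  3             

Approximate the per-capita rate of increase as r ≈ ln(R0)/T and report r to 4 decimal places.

0.6100

R0 = Σ lx·mx = 0 + 0.99 + 0.96 + 1.74 + 2.07 + 0.27 = 6.03
Σ x·lx·mx = 17.76; T = 17.76/6.03 = 2.94527…
r ≈ ln(R0)/T = ln(6.03)/2.94527… = 0.610044… → 0.6100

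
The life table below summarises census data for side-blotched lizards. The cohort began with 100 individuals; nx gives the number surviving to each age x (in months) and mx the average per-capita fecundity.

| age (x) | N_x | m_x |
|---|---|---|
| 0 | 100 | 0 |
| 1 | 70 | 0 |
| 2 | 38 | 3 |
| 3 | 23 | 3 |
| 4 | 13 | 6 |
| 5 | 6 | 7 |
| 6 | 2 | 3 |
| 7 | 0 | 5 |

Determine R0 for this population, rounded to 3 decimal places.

lx = nx/n0 = nx/100: 1, 0.7, 0.38, 0.23, 0.13, 0.06, 0.02, 0
lx·mx by age: 0, 0, 1.14, 0.69, 0.78, 0.42, 0.06, 0
R0 = Σ lx·mx = 3.09 → 3.090

3.090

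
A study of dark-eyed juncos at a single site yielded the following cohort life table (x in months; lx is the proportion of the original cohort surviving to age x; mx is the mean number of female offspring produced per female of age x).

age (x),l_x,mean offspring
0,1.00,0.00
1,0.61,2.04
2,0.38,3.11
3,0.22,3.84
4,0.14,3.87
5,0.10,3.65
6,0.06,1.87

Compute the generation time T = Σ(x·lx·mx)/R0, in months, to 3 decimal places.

2.519

lx·mx: 0, 1.2444, 1.1818, 0.8448, 0.5418, 0.365, 0.1122 → R0 = 4.29
x·lx·mx: 0, 1.2444, 2.3636, 2.5344, 2.1672, 1.825, 0.6732 → Σ = 10.8078
T = 10.8078 / 4.29 = 2.519301… → 2.519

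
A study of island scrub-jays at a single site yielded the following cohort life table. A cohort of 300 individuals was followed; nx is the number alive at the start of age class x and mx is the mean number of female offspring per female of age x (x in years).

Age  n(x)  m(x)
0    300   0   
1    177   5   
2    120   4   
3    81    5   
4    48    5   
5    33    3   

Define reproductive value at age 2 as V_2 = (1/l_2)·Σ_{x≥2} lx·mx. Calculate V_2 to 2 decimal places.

10.20

lx = nx/n0 = nx/300: 1, 0.59, 0.4, 0.27, 0.16, 0.11
lx·mx for x ≥ 2: 1.6, 1.35, 0.8, 0.33 → sum = 4.08
V_2 = 4.08 / l_2 = 4.08 / 0.4 = 10.2 → 10.20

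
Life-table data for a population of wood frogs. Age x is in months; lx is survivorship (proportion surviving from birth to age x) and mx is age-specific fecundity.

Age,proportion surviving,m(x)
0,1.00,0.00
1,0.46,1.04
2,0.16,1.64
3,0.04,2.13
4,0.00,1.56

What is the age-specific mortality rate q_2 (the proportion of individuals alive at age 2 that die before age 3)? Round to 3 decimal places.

0.750

q_2 = (l_2 − l_3) / l_2 = (0.16 − 0.04) / 0.16
     = 0.12 / 0.16 = 0.75 → 0.750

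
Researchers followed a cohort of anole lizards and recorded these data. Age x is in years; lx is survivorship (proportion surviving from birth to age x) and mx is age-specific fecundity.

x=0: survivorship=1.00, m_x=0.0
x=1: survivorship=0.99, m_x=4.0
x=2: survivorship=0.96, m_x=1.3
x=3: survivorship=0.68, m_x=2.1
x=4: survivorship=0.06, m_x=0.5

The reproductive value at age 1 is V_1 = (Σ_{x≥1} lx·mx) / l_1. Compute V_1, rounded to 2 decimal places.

6.73

lx·mx for x ≥ 1: 3.96, 1.248, 1.428, 0.03 → sum = 6.666
V_1 = 6.666 / l_1 = 6.666 / 0.99 = 6.733333… → 6.73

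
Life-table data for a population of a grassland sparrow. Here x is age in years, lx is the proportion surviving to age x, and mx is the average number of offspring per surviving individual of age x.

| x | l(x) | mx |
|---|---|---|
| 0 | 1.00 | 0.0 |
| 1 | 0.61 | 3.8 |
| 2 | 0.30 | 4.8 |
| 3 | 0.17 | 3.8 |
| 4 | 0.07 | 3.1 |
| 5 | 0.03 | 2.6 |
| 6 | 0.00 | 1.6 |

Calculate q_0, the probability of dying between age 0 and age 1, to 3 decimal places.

0.390

q_0 = (l_0 − l_1) / l_0 = (1 − 0.61) / 1
     = 0.39 / 1 = 0.39 → 0.390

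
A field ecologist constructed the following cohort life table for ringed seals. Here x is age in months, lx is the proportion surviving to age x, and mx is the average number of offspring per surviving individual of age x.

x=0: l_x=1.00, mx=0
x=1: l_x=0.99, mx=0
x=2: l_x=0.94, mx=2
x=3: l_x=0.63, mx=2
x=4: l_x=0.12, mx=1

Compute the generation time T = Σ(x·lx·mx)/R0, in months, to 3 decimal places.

lx·mx: 0, 0, 1.88, 1.26, 0.12 → R0 = 3.26
x·lx·mx: 0, 0, 3.76, 3.78, 0.48 → Σ = 8.02
T = 8.02 / 3.26 = 2.460123… → 2.460

2.460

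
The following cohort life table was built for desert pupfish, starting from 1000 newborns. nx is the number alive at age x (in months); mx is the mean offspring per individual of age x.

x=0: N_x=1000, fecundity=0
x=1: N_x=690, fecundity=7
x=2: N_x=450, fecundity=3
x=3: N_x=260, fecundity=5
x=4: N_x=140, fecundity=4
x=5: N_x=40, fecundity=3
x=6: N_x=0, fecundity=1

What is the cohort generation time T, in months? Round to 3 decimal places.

lx = nx/n0 = nx/1000: 1, 0.69, 0.45, 0.26, 0.14, 0.04, 0
lx·mx: 0, 4.83, 1.35, 1.3, 0.56, 0.12, 0 → R0 = 8.16
x·lx·mx: 0, 4.83, 2.7, 3.9, 2.24, 0.6, 0 → Σ = 14.27
T = 14.27 / 8.16 = 1.748775… → 1.749

1.749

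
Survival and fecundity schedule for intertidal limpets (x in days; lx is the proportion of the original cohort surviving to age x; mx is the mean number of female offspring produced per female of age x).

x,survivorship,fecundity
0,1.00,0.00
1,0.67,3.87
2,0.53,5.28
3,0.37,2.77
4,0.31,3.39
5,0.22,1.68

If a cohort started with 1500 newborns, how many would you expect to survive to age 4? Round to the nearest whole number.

465

Expected survivors = N0 · l_4 = 1500 × 0.31 = 465 → 465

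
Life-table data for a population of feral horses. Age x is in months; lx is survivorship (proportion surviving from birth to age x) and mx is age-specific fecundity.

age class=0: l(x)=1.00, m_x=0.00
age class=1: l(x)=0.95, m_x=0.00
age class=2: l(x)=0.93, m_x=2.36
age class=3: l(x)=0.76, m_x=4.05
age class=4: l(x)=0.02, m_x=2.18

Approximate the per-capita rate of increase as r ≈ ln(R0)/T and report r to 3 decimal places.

0.644

R0 = Σ lx·mx = 0 + 0 + 2.1948 + 3.078 + 0.0436 = 5.3164
Σ x·lx·mx = 13.798; T = 13.798/5.3164 = 2.59537…
r ≈ ln(R0)/T = ln(5.3164)/2.59537… = 0.64376… → 0.644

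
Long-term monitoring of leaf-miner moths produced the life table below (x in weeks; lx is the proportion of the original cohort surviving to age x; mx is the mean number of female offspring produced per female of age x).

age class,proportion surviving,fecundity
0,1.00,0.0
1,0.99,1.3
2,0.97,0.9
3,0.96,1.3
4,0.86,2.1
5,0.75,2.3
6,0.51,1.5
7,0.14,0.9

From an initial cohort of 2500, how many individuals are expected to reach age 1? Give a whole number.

Expected survivors = N0 · l_1 = 2500 × 0.99 = 2475 → 2475

2475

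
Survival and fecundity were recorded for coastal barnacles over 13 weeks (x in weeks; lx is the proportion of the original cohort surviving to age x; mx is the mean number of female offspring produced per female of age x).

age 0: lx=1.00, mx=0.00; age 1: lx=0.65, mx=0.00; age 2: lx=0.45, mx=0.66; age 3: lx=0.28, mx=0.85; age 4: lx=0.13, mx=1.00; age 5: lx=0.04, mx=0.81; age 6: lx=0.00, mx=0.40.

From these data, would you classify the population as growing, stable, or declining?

declining

R0 = Σ lx·mx = 0 + 0 + 0.297 + 0.238 + 0.13 + 0.0324 + 0 = 0.6974
R0 < 1, so the population is declining.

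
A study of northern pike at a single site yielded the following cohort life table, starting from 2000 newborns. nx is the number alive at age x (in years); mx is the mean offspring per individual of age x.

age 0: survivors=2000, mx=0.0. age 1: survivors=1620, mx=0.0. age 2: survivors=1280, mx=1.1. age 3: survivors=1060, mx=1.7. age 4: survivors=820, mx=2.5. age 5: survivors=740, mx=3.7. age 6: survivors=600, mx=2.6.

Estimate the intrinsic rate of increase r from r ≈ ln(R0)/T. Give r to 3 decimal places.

0.379

lx = nx/n0 = nx/2000: 1, 0.81, 0.64, 0.53, 0.41, 0.37, 0.3
R0 = Σ lx·mx = 0 + 0 + 0.704 + 0.901 + 1.025 + 1.369 + 0.78 = 4.779
Σ x·lx·mx = 19.736; T = 19.736/4.779 = 4.12973…
r ≈ ln(R0)/T = ln(4.779)/4.12973… = 0.37877… → 0.379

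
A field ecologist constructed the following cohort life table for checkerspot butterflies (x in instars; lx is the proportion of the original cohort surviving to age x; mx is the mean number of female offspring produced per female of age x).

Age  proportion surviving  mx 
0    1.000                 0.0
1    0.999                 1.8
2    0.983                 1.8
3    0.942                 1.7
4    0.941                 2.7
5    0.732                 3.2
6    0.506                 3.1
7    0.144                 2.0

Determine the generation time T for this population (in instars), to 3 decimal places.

3.648

lx·mx: 0, 1.7982, 1.7694, 1.6014, 2.5407, 2.3424, 1.5686, 0.288 → R0 = 11.9087
x·lx·mx: 0, 1.7982, 3.5388, 4.8042, 10.1628, 11.712, 9.4116, 2.016 → Σ = 43.4436
T = 43.4436 / 11.9087 = 3.648056… → 3.648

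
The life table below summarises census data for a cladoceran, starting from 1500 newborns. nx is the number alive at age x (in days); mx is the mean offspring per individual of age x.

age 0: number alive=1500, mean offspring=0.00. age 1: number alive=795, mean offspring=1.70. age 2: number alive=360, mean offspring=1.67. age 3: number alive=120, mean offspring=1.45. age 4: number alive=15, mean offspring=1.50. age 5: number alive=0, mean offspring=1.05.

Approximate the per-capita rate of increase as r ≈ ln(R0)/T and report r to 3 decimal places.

lx = nx/n0 = nx/1500: 1, 0.53, 0.24, 0.08, 0.01, 0
R0 = Σ lx·mx = 0 + 0.901 + 0.4008 + 0.116 + 0.015 + 0 = 1.4328
Σ x·lx·mx = 2.1106; T = 2.1106/1.4328 = 1.47306…
r ≈ ln(R0)/T = ln(1.4328)/1.47306… = 0.24414… → 0.244

0.244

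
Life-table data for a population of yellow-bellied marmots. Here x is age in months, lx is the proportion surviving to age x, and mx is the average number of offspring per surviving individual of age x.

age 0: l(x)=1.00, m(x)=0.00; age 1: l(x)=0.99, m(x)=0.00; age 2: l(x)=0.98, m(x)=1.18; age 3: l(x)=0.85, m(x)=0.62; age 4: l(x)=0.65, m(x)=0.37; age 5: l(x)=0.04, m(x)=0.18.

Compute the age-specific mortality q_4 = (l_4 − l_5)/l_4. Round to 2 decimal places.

q_4 = (l_4 − l_5) / l_4 = (0.65 − 0.04) / 0.65
     = 0.61 / 0.65 = 0.938462… → 0.94

0.94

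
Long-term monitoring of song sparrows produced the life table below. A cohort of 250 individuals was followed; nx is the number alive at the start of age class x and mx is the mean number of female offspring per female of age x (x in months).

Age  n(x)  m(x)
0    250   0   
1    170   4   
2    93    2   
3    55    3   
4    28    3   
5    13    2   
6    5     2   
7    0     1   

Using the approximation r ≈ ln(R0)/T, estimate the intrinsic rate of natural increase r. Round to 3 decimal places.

0.848

lx = nx/n0 = nx/250: 1, 0.68, 0.372, 0.22, 0.112, 0.052, 0.02, 0
R0 = Σ lx·mx = 0 + 2.72 + 0.744 + 0.66 + 0.336 + 0.104 + 0.04 + 0 = 4.604
Σ x·lx·mx = 8.292; T = 8.292/4.604 = 1.80104…
r ≈ ln(R0)/T = ln(4.604)/1.80104… = 0.8478… → 0.848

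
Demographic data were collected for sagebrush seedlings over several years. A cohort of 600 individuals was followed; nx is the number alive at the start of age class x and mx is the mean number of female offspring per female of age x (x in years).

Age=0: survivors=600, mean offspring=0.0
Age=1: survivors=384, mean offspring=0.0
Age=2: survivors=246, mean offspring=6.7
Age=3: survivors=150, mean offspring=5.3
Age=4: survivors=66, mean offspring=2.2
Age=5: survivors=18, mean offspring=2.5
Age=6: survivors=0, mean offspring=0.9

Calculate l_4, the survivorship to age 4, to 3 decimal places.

l_4 = n_4/n_0 = 66/600 = 0.11 → 0.110

0.110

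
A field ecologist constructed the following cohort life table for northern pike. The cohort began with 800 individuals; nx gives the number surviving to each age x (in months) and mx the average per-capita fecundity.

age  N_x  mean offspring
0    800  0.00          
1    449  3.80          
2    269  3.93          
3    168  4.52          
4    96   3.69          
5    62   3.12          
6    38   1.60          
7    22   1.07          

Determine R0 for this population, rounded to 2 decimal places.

lx = nx/n0 = nx/800: 1, 0.56125, 0.33625, 0.21, 0.12, 0.0775, 0.0475, 0.0275
lx·mx by age: 0, 2.13275…, 1.321463…, 0.9492, 0.4428, 0.2418, 0.076, 0.029425
R0 = Σ lx·mx = 5.193438… → 5.19

5.19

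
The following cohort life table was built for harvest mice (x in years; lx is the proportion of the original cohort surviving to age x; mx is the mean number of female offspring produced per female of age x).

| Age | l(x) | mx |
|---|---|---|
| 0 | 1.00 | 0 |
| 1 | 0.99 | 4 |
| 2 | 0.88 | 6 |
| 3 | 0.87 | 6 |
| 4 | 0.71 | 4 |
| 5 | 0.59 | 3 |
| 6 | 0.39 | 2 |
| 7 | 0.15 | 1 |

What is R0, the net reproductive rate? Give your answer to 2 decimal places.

20.00

lx·mx by age: 0, 3.96, 5.28, 5.22, 2.84, 1.77, 0.78, 0.15
R0 = Σ lx·mx = 20 → 20.00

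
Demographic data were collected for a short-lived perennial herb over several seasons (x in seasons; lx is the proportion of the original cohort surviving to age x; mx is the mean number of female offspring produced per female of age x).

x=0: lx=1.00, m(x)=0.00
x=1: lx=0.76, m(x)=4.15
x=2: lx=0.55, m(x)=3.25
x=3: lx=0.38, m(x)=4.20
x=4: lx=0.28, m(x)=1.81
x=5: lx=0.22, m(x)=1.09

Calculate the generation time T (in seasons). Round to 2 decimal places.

2.02

lx·mx: 0, 3.154, 1.7875, 1.596, 0.5068, 0.2398 → R0 = 7.2841
x·lx·mx: 0, 3.154, 3.575, 4.788, 2.0272, 1.199 → Σ = 14.7432
T = 14.7432 / 7.2841 = 2.024025… → 2.02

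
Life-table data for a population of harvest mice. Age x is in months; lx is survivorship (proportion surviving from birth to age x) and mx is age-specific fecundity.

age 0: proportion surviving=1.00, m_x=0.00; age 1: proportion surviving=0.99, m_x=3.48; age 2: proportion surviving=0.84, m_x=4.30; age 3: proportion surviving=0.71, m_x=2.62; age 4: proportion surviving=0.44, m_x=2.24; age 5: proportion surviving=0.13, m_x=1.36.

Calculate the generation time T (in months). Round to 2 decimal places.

lx·mx: 0, 3.4452, 3.612, 1.8602, 0.9856, 0.1768 → R0 = 10.0798
x·lx·mx: 0, 3.4452, 7.224, 5.5806, 3.9424, 0.884 → Σ = 21.0762
T = 21.0762 / 10.0798 = 2.090934… → 2.09

2.09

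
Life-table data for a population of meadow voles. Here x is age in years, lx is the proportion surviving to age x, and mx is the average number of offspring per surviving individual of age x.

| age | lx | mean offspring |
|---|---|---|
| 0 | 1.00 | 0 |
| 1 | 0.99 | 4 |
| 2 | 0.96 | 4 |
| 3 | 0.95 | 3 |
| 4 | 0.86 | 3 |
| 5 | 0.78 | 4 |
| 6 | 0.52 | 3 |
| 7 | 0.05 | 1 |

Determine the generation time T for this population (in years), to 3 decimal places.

3.108

lx·mx: 0, 3.96, 3.84, 2.85, 2.58, 3.12, 1.56, 0.05 → R0 = 17.96
x·lx·mx: 0, 3.96, 7.68, 8.55, 10.32, 15.6, 9.36, 0.35 → Σ = 55.82
T = 55.82 / 17.96 = 3.108018… → 3.108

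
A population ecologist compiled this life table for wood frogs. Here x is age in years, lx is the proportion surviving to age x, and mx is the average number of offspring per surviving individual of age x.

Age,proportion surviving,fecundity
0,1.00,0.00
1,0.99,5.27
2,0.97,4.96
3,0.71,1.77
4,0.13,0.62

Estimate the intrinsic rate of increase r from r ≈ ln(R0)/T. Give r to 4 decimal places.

R0 = Σ lx·mx = 0 + 5.2173 + 4.8112 + 1.2567 + 0.0806 = 11.3658
Σ x·lx·mx = 18.9322; T = 18.9322/11.3658 = 1.66572…
r ≈ ln(R0)/T = ln(11.3658)/1.66572… = 1.459197… → 1.4592

1.4592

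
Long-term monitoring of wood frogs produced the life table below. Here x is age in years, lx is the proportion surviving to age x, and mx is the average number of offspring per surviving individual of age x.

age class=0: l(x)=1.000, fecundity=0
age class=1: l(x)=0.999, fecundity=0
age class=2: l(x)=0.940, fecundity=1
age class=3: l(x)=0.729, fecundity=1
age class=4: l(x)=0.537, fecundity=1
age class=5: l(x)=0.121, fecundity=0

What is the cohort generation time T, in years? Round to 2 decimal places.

lx·mx: 0, 0, 0.94, 0.729, 0.537, 0 → R0 = 2.206
x·lx·mx: 0, 0, 1.88, 2.187, 2.148, 0 → Σ = 6.215
T = 6.215 / 2.206 = 2.817316… → 2.82

2.82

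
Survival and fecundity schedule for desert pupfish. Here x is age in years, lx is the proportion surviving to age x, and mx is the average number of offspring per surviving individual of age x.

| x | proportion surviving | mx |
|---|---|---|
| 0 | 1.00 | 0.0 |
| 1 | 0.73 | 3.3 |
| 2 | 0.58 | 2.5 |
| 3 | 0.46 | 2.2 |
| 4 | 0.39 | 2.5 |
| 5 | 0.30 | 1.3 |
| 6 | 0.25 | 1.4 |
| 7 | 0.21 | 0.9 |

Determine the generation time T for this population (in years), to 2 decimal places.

lx·mx: 0, 2.409, 1.45, 1.012, 0.975, 0.39, 0.35, 0.189 → R0 = 6.775
x·lx·mx: 0, 2.409, 2.9, 3.036, 3.9, 1.95, 2.1, 1.323 → Σ = 17.618
T = 17.618 / 6.775 = 2.600443… → 2.60

2.60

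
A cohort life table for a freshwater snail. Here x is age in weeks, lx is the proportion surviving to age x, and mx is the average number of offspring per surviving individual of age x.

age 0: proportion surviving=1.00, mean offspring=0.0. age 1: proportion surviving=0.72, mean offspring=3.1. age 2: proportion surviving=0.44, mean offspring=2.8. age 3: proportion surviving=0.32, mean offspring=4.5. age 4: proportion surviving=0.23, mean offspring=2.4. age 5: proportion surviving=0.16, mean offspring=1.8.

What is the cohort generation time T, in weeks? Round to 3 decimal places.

2.205

lx·mx: 0, 2.232, 1.232, 1.44, 0.552, 0.288 → R0 = 5.744
x·lx·mx: 0, 2.232, 2.464, 4.32, 2.208, 1.44 → Σ = 12.664
T = 12.664 / 5.744 = 2.204735… → 2.205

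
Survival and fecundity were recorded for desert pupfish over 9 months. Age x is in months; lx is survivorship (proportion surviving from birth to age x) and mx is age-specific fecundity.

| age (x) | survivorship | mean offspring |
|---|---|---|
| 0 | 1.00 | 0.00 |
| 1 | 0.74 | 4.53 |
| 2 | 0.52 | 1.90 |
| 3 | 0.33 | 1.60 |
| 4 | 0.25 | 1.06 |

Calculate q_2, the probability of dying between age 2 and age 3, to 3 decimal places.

q_2 = (l_2 − l_3) / l_2 = (0.52 − 0.33) / 0.52
     = 0.19 / 0.52 = 0.365385… → 0.365

0.365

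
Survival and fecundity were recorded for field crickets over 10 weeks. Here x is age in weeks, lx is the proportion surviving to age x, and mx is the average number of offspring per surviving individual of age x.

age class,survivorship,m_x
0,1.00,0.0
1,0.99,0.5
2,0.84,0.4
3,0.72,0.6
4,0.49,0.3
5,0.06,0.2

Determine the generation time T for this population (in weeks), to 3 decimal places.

lx·mx: 0, 0.495, 0.336, 0.432, 0.147, 0.012 → R0 = 1.422
x·lx·mx: 0, 0.495, 0.672, 1.296, 0.588, 0.06 → Σ = 3.111
T = 3.111 / 1.422 = 2.187764… → 2.188

2.188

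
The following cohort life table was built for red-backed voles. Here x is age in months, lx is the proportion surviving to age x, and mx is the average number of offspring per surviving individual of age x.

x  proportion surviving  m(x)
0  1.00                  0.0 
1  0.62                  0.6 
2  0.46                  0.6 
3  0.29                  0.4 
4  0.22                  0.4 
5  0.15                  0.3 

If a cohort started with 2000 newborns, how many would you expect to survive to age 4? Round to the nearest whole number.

440

Expected survivors = N0 · l_4 = 2000 × 0.22 = 440 → 440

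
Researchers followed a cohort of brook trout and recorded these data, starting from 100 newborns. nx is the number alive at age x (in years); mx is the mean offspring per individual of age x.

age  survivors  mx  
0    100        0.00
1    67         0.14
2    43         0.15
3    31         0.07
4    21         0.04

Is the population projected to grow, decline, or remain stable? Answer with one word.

declining

lx = nx/n0 = nx/100: 1, 0.67, 0.43, 0.31, 0.21
R0 = Σ lx·mx = 0 + 0.0938 + 0.0645 + 0.0217 + 0.0084 = 0.1884
R0 < 1, so the population is declining.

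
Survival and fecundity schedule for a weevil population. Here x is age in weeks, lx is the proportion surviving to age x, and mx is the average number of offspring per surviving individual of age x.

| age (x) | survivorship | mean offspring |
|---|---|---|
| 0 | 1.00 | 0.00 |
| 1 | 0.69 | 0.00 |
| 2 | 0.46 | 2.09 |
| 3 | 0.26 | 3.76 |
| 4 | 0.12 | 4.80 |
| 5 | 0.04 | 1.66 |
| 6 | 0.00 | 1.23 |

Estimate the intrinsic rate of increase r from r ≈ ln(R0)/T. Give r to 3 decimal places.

R0 = Σ lx·mx = 0 + 0 + 0.9614 + 0.9776 + 0.576 + 0.0664 + 0 = 2.5814
Σ x·lx·mx = 7.4916; T = 7.4916/2.5814 = 2.90215…
r ≈ ln(R0)/T = ln(2.5814)/2.90215… = 0.32677… → 0.327

0.327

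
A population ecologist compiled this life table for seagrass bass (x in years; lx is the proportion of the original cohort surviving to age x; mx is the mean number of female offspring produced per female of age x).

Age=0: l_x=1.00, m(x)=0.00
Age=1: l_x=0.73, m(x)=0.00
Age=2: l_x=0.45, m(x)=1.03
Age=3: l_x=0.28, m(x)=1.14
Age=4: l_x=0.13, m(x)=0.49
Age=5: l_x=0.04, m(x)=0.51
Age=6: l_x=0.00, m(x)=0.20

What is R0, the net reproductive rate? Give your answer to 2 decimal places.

0.87

lx·mx by age: 0, 0, 0.4635, 0.3192, 0.0637, 0.0204, 0
R0 = Σ lx·mx = 0.8668 → 0.87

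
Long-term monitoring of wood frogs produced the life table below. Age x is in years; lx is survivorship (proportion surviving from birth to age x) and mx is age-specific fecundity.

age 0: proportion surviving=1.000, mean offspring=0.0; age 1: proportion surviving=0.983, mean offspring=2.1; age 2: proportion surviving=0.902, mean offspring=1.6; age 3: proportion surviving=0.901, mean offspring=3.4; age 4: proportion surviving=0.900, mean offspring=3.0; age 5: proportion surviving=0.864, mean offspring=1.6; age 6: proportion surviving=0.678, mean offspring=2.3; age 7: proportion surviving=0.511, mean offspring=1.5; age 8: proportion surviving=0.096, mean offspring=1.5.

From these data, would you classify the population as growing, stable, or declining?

growing

R0 = Σ lx·mx = 0 + 2.0643 + 1.4432 + 3.0634 + 2.7 + 1.3824 + 1.5594 + 0.7665 + 0.144 = 13.1232
R0 > 1, so the population is growing.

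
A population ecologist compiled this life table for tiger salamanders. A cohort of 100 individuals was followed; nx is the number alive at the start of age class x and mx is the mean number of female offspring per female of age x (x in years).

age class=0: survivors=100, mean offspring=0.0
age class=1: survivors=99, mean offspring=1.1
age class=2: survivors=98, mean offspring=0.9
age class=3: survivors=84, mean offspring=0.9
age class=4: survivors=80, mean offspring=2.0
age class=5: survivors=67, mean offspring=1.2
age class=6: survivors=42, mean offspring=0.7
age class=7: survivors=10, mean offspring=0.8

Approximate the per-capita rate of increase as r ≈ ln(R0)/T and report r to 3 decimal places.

lx = nx/n0 = nx/100: 1, 0.99, 0.98, 0.84, 0.8, 0.67, 0.42, 0.1
R0 = Σ lx·mx = 0 + 1.089 + 0.882 + 0.756 + 1.6 + 0.804 + 0.294 + 0.08 = 5.505
Σ x·lx·mx = 17.865; T = 17.865/5.505 = 3.24523…
r ≈ ln(R0)/T = ln(5.505)/3.24523… = 0.52559… → 0.526

0.526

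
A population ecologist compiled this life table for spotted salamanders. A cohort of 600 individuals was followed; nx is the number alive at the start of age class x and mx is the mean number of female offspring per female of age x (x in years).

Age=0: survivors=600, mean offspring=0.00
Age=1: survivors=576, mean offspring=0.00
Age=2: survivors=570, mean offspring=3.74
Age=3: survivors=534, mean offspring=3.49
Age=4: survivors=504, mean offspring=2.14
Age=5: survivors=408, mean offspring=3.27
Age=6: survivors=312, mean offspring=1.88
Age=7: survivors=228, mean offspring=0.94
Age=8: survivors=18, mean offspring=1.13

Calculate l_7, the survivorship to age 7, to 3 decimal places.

l_7 = n_7/n_0 = 228/600 = 0.38 → 0.380

0.380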